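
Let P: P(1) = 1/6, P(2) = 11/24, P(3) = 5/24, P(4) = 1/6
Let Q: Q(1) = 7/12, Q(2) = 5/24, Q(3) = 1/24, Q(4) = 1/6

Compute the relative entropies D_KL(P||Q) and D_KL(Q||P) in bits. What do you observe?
D_KL(P||Q) = 0.7039 bits, D_KL(Q||P) = 0.7206 bits. The two directions give different values (D_KL(Q||P) exceeds D_KL(P||Q) by 0.0167 bits): KL divergence is asymmetric.

D_KL(P||Q) = Σ P(x) log₂(P(x)/Q(x))

Computing term by term:
  P(1)·log₂(P(1)/Q(1)) = (1/6)·log₂((1/6)/(7/12)) = -0.30123
  P(2)·log₂(P(2)/Q(2)) = (11/24)·log₂((11/24)/(5/24)) = 0.52136
  P(3)·log₂(P(3)/Q(3)) = (5/24)·log₂((5/24)/(1/24)) = 0.48374
  P(4)·log₂(P(4)/Q(4)) = (1/6)·log₂((1/6)/(1/6)) = 0.00000

D_KL(P||Q) = -0.30123 + 0.52136 + 0.48374 + 0.00000 = 0.70387 ≈ 0.7039 bits

D_KL(Q||P) = Σ Q(x) log₂(Q(x)/P(x))

Computing term by term:
  Q(1)·log₂(Q(1)/P(1)) = (7/12)·log₂((7/12)/(1/6)) = 1.05429
  Q(2)·log₂(Q(2)/P(2)) = (5/24)·log₂((5/24)/(11/24)) = -0.23698
  Q(3)·log₂(Q(3)/P(3)) = (1/24)·log₂((1/24)/(5/24)) = -0.09675
  Q(4)·log₂(Q(4)/P(4)) = (1/6)·log₂((1/6)/(1/6)) = 0.00000

D_KL(Q||P) = 1.05429 - 0.23698 - 0.09675 + 0.00000 = 0.72056 ≈ 0.7206 bits

These are NOT equal (difference: 0.0167 bits). KL divergence is asymmetric: D_KL(P||Q) ≠ D_KL(Q||P) in general.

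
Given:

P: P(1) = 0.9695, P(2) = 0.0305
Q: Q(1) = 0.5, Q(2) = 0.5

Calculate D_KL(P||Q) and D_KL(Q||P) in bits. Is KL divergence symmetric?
D_KL(P||Q) = 0.8031 bits, D_KL(Q||P) = 1.5399 bits. No, KL divergence is not symmetric.

D_KL(P||Q) = Σ P(x) log₂(P(x)/Q(x))

Computing term by term:
  P(1)·log₂(P(1)/Q(1)) = 0.9695·log₂(0.9695/0.5) = 0.92618
  P(2)·log₂(P(2)/Q(2)) = 0.0305·log₂(0.0305/0.5) = -0.12307

D_KL(P||Q) = 0.92618 - 0.12307 = 0.80311 ≈ 0.8031 bits

D_KL(Q||P) = Σ Q(x) log₂(Q(x)/P(x))

Computing term by term:
  Q(1)·log₂(Q(1)/P(1)) = 0.5·log₂(0.5/0.9695) = -0.47766
  Q(2)·log₂(Q(2)/P(2)) = 0.5·log₂(0.5/0.0305) = 2.01752

D_KL(Q||P) = -0.47766 + 2.01752 = 1.53986 ≈ 1.5399 bits

These are NOT equal (difference: 0.7368 bits). KL divergence is asymmetric: D_KL(P||Q) ≠ D_KL(Q||P) in general.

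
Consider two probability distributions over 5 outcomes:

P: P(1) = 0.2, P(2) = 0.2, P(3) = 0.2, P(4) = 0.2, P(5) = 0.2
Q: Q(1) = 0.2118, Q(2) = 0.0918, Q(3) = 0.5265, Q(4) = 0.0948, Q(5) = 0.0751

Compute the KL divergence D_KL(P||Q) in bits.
0.4269 bits

D_KL(P||Q) = Σ P(x) log₂(P(x)/Q(x))

Computing term by term:
  P(1)·log₂(P(1)/Q(1)) = 0.2·log₂(0.2/0.2118) = -0.01654
  P(2)·log₂(P(2)/Q(2)) = 0.2·log₂(0.2/0.0918) = 0.22469
  P(3)·log₂(P(3)/Q(3)) = 0.2·log₂(0.2/0.5265) = -0.27929
  P(4)·log₂(P(4)/Q(4)) = 0.2·log₂(0.2/0.0948) = 0.21541
  P(5)·log₂(P(5)/Q(5)) = 0.2·log₂(0.2/0.0751) = 0.28262

D_KL(P||Q) = -0.01654 + 0.22469 - 0.27929 + 0.21541 + 0.28262 = 0.42689 ≈ 0.4269 bits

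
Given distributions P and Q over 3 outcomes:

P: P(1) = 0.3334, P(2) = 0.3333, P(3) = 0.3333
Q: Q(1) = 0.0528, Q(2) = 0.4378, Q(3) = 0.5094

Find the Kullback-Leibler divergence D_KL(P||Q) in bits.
0.5513 bits

D_KL(P||Q) = Σ P(x) log₂(P(x)/Q(x))

Computing term by term:
  P(1)·log₂(P(1)/Q(1)) = 0.3334·log₂(0.3334/0.0528) = 0.88639
  P(2)·log₂(P(2)/Q(2)) = 0.3333·log₂(0.3333/0.4378) = -0.13114
  P(3)·log₂(P(3)/Q(3)) = 0.3333·log₂(0.3333/0.5094) = -0.20397

D_KL(P||Q) = 0.88639 - 0.13114 - 0.20397 = 0.55128 ≈ 0.5513 bits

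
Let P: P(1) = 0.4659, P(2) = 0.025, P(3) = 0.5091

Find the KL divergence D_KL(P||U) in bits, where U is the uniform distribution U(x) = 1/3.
0.4427 bits

U(i) = 1/3 for all i

D_KL(P||U) = Σ P(x) log₂(P(x) / (1/3))
           = Σ P(x) log₂(P(x)) + log₂(3)
           = log₂(3) - H(P)

H(P) = -Σ P(x) log₂(P(x)):
  -P(1)·log₂(P(1)) = -(0.4659)·log₂(0.4659) = 0.51338
  -P(2)·log₂(P(2)) = -(0.025)·log₂(0.025) = 0.13305
  -P(3)·log₂(P(3)) = -(0.5091)·log₂(0.5091) = 0.49585
H(P) = 0.51338 + 0.13305 + 0.49585 = 1.14228 bits

log₂(3) = 1.58496 bits

D_KL(P||U) = 1.58496 - 1.14228 = 0.44268 ≈ 0.4427 bits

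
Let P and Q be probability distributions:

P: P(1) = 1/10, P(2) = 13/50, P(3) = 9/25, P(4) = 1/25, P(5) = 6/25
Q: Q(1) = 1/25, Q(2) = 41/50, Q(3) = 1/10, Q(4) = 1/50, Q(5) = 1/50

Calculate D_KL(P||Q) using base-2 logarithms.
1.2670 bits

D_KL(P||Q) = Σ P(x) log₂(P(x)/Q(x))

Computing term by term:
  P(1)·log₂(P(1)/Q(1)) = (1/10)·log₂((1/10)/(1/25)) = 0.13219
  P(2)·log₂(P(2)/Q(2)) = (13/50)·log₂((13/50)/(41/50)) = -0.43085
  P(3)·log₂(P(3)/Q(3)) = (9/25)·log₂((9/25)/(1/10)) = 0.66528
  P(4)·log₂(P(4)/Q(4)) = (1/25)·log₂((1/25)/(1/50)) = 0.04000
  P(5)·log₂(P(5)/Q(5)) = (6/25)·log₂((6/25)/(1/50)) = 0.86039

D_KL(P||Q) = 0.13219 - 0.43085 + 0.66528 + 0.04000 + 0.86039 = 1.26701 ≈ 1.2670 bits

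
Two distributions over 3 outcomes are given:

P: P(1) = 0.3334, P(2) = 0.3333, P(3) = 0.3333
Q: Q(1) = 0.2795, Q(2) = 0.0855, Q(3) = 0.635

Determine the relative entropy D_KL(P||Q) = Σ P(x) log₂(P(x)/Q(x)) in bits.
0.4291 bits

D_KL(P||Q) = Σ P(x) log₂(P(x)/Q(x))

Computing term by term:
  P(1)·log₂(P(1)/Q(1)) = 0.3334·log₂(0.3334/0.2795) = 0.08482
  P(2)·log₂(P(2)/Q(2)) = 0.3333·log₂(0.3333/0.0855) = 0.65421
  P(3)·log₂(P(3)/Q(3)) = 0.3333·log₂(0.3333/0.635) = -0.30995

D_KL(P||Q) = 0.08482 + 0.65421 - 0.30995 = 0.42908 ≈ 0.4291 bits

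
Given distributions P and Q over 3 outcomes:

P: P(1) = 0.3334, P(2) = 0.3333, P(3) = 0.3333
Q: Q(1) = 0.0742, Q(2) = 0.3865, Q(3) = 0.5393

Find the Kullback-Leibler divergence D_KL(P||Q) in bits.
0.4201 bits

D_KL(P||Q) = Σ P(x) log₂(P(x)/Q(x))

Computing term by term:
  P(1)·log₂(P(1)/Q(1)) = 0.3334·log₂(0.3334/0.0742) = 0.72273
  P(2)·log₂(P(2)/Q(2)) = 0.3333·log₂(0.3333/0.3865) = -0.07121
  P(3)·log₂(P(3)/Q(3)) = 0.3333·log₂(0.3333/0.5393) = -0.23140

D_KL(P||Q) = 0.72273 - 0.07121 - 0.23140 = 0.42012 ≈ 0.4201 bits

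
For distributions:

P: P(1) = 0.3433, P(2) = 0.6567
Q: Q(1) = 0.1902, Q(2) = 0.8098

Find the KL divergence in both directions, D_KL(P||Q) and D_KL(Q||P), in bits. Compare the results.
D_KL(P||Q) = 0.0939 bits, D_KL(Q||P) = 0.0828 bits. D_KL(P||Q) is larger than D_KL(Q||P) by 0.0111 bits; the two directions differ.

D_KL(P||Q) = Σ P(x) log₂(P(x)/Q(x))

Computing term by term:
  P(1)·log₂(P(1)/Q(1)) = 0.3433·log₂(0.3433/0.1902) = 0.29248
  P(2)·log₂(P(2)/Q(2)) = 0.6567·log₂(0.6567/0.8098) = -0.19854

D_KL(P||Q) = 0.29248 - 0.19854 = 0.09394 ≈ 0.0939 bits

D_KL(Q||P) = Σ Q(x) log₂(Q(x)/P(x))

Computing term by term:
  Q(1)·log₂(Q(1)/P(1)) = 0.1902·log₂(0.1902/0.3433) = -0.16204
  Q(2)·log₂(Q(2)/P(2)) = 0.8098·log₂(0.8098/0.6567) = 0.24483

D_KL(Q||P) = -0.16204 + 0.24483 = 0.08279 ≈ 0.0828 bits

These are NOT equal (difference: 0.0111 bits). KL divergence is asymmetric: D_KL(P||Q) ≠ D_KL(Q||P) in general.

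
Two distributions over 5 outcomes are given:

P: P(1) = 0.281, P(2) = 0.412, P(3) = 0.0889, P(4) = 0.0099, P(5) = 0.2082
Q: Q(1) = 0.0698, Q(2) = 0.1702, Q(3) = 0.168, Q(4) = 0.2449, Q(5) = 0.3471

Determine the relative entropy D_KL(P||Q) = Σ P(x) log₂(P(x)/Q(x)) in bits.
0.8091 bits

D_KL(P||Q) = Σ P(x) log₂(P(x)/Q(x))

Computing term by term:
  P(1)·log₂(P(1)/Q(1)) = 0.281·log₂(0.281/0.0698) = 0.56461
  P(2)·log₂(P(2)/Q(2)) = 0.412·log₂(0.412/0.1702) = 0.52547
  P(3)·log₂(P(3)/Q(3)) = 0.0889·log₂(0.0889/0.168) = -0.08163
  P(4)·log₂(P(4)/Q(4)) = 0.0099·log₂(0.0099/0.2449) = -0.04582
  P(5)·log₂(P(5)/Q(5)) = 0.2082·log₂(0.2082/0.3471) = -0.15352

D_KL(P||Q) = 0.56461 + 0.52547 - 0.08163 - 0.04582 - 0.15352 = 0.80911 ≈ 0.8091 bits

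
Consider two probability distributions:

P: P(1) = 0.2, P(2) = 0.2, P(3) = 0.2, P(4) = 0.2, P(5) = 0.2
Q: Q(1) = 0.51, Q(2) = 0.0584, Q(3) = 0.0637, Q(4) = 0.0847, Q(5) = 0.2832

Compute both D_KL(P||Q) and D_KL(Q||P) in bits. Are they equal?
D_KL(P||Q) = 0.5628 bits, D_KL(Q||P) = 0.5170 bits. No, they are not equal.

D_KL(P||Q) = Σ P(x) log₂(P(x)/Q(x))

Computing term by term:
  P(1)·log₂(P(1)/Q(1)) = 0.2·log₂(0.2/0.51) = -0.27010
  P(2)·log₂(P(2)/Q(2)) = 0.2·log₂(0.2/0.0584) = 0.35519
  P(3)·log₂(P(3)/Q(3)) = 0.2·log₂(0.2/0.0637) = 0.33013
  P(4)·log₂(P(4)/Q(4)) = 0.2·log₂(0.2/0.0847) = 0.24791
  P(5)·log₂(P(5)/Q(5)) = 0.2·log₂(0.2/0.2832) = -0.10036

D_KL(P||Q) = -0.27010 + 0.35519 + 0.33013 + 0.24791 - 0.10036 = 0.56277 ≈ 0.5628 bits

D_KL(Q||P) = Σ Q(x) log₂(Q(x)/P(x))

Computing term by term:
  Q(1)·log₂(Q(1)/P(1)) = 0.51·log₂(0.51/0.2) = 0.68875
  Q(2)·log₂(Q(2)/P(2)) = 0.0584·log₂(0.0584/0.2) = -0.10372
  Q(3)·log₂(Q(3)/P(3)) = 0.0637·log₂(0.0637/0.2) = -0.10515
  Q(4)·log₂(Q(4)/P(4)) = 0.0847·log₂(0.0847/0.2) = -0.10499
  Q(5)·log₂(Q(5)/P(5)) = 0.2832·log₂(0.2832/0.2) = 0.14212

D_KL(Q||P) = 0.68875 - 0.10372 - 0.10515 - 0.10499 + 0.14212 = 0.51701 ≈ 0.5170 bits

These are NOT equal (difference: 0.0458 bits). KL divergence is asymmetric: D_KL(P||Q) ≠ D_KL(Q||P) in general.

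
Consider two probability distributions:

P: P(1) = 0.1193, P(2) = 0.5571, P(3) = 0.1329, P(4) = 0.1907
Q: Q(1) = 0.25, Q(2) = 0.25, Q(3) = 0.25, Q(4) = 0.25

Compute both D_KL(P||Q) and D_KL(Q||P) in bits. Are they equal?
D_KL(P||Q) = 0.3210 bits, D_KL(Q||P) = 0.3034 bits. No, they are not equal.

D_KL(P||Q) = Σ P(x) log₂(P(x)/Q(x))

Computing term by term:
  P(1)·log₂(P(1)/Q(1)) = 0.1193·log₂(0.1193/0.25) = -0.12733
  P(2)·log₂(P(2)/Q(2)) = 0.5571·log₂(0.5571/0.25) = 0.64401
  P(3)·log₂(P(3)/Q(3)) = 0.1329·log₂(0.1329/0.25) = -0.12115
  P(4)·log₂(P(4)/Q(4)) = 0.1907·log₂(0.1907/0.25) = -0.07449

D_KL(P||Q) = -0.12733 + 0.64401 - 0.12115 - 0.07449 = 0.32104 ≈ 0.3210 bits

D_KL(Q||P) = Σ Q(x) log₂(Q(x)/P(x))

Computing term by term:
  Q(1)·log₂(Q(1)/P(1)) = 0.25·log₂(0.25/0.1193) = 0.26683
  Q(2)·log₂(Q(2)/P(2)) = 0.25·log₂(0.25/0.5571) = -0.28900
  Q(3)·log₂(Q(3)/P(3)) = 0.25·log₂(0.25/0.1329) = 0.22790
  Q(4)·log₂(Q(4)/P(4)) = 0.25·log₂(0.25/0.1907) = 0.09766

D_KL(Q||P) = 0.26683 - 0.28900 + 0.22790 + 0.09766 = 0.30339 ≈ 0.3034 bits

These are NOT equal (difference: 0.0176 bits). KL divergence is asymmetric: D_KL(P||Q) ≠ D_KL(Q||P) in general.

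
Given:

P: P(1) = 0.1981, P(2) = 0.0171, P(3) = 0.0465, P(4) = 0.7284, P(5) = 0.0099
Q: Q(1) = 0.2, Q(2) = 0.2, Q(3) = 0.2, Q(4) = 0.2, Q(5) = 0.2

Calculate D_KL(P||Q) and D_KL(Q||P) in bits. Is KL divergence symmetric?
D_KL(P||Q) = 1.1541 bits, D_KL(Q||P) = 1.6276 bits. No, KL divergence is not symmetric.

D_KL(P||Q) = Σ P(x) log₂(P(x)/Q(x))

Computing term by term:
  P(1)·log₂(P(1)/Q(1)) = 0.1981·log₂(0.1981/0.2) = -0.00273
  P(2)·log₂(P(2)/Q(2)) = 0.0171·log₂(0.0171/0.2) = -0.06067
  P(3)·log₂(P(3)/Q(3)) = 0.0465·log₂(0.0465/0.2) = -0.09787
  P(4)·log₂(P(4)/Q(4)) = 0.7284·log₂(0.7284/0.2) = 1.35827
  P(5)·log₂(P(5)/Q(5)) = 0.0099·log₂(0.0099/0.2) = -0.04293

D_KL(P||Q) = -0.00273 - 0.06067 - 0.09787 + 1.35827 - 0.04293 = 1.15407 ≈ 1.1541 bits

D_KL(Q||P) = Σ Q(x) log₂(Q(x)/P(x))

Computing term by term:
  Q(1)·log₂(Q(1)/P(1)) = 0.2·log₂(0.2/0.1981) = 0.00275
  Q(2)·log₂(Q(2)/P(2)) = 0.2·log₂(0.2/0.0171) = 0.70959
  Q(3)·log₂(Q(3)/P(3)) = 0.2·log₂(0.2/0.0465) = 0.42094
  Q(4)·log₂(Q(4)/P(4)) = 0.2·log₂(0.2/0.7284) = -0.37295
  Q(5)·log₂(Q(5)/P(5)) = 0.2·log₂(0.2/0.0099) = 0.86729

D_KL(Q||P) = 0.00275 + 0.70959 + 0.42094 - 0.37295 + 0.86729 = 1.62762 ≈ 1.6276 bits

These are NOT equal (difference: 0.4735 bits). KL divergence is asymmetric: D_KL(P||Q) ≠ D_KL(Q||P) in general.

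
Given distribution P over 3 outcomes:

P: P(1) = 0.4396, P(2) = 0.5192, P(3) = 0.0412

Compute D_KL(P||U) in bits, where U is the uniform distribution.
0.3832 bits

U(i) = 1/3 for all i

D_KL(P||U) = Σ P(x) log₂(P(x) / (1/3))
           = Σ P(x) log₂(P(x)) + log₂(3)
           = log₂(3) - H(P)

H(P) = -Σ P(x) log₂(P(x)):
  -P(1)·log₂(P(1)) = -(0.4396)·log₂(0.4396) = 0.52125
  -P(2)·log₂(P(2)) = -(0.5192)·log₂(0.5192) = 0.49098
  -P(3)·log₂(P(3)) = -(0.0412)·log₂(0.0412) = 0.18957
H(P) = 0.52125 + 0.49098 + 0.18957 = 1.20180 bits

log₂(3) = 1.58496 bits

D_KL(P||U) = 1.58496 - 1.20180 = 0.38316 ≈ 0.3832 bits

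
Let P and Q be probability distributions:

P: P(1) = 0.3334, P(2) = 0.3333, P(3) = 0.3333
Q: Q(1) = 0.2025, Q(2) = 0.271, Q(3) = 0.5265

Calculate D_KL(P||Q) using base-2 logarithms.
0.1195 bits

D_KL(P||Q) = Σ P(x) log₂(P(x)/Q(x))

Computing term by term:
  P(1)·log₂(P(1)/Q(1)) = 0.3334·log₂(0.3334/0.2025) = 0.23983
  P(2)·log₂(P(2)/Q(2)) = 0.3333·log₂(0.3333/0.271) = 0.09950
  P(3)·log₂(P(3)/Q(3)) = 0.3333·log₂(0.3333/0.5265) = -0.21985

D_KL(P||Q) = 0.23983 + 0.09950 - 0.21985 = 0.11948 ≈ 0.1195 bits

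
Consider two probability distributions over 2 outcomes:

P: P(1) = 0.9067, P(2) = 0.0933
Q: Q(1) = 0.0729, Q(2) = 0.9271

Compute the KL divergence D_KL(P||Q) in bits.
2.9883 bits

D_KL(P||Q) = Σ P(x) log₂(P(x)/Q(x))

Computing term by term:
  P(1)·log₂(P(1)/Q(1)) = 0.9067·log₂(0.9067/0.0729) = 3.29734
  P(2)·log₂(P(2)/Q(2)) = 0.0933·log₂(0.0933/0.9271) = -0.30908

D_KL(P||Q) = 3.29734 - 0.30908 = 2.98826 ≈ 2.9883 bits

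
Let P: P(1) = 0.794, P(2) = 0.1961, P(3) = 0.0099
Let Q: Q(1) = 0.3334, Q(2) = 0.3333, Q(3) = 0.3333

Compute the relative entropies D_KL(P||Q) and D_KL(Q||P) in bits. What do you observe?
D_KL(P||Q) = 0.7937 bits, D_KL(Q||P) = 1.5286 bits. The two directions give different values (D_KL(Q||P) exceeds D_KL(P||Q) by 0.7349 bits): KL divergence is asymmetric.

D_KL(P||Q) = Σ P(x) log₂(P(x)/Q(x))

Computing term by term:
  P(1)·log₂(P(1)/Q(1)) = 0.794·log₂(0.794/0.3334) = 0.99400
  P(2)·log₂(P(2)/Q(2)) = 0.1961·log₂(0.1961/0.3333) = -0.15006
  P(3)·log₂(P(3)/Q(3)) = 0.0099·log₂(0.0099/0.3333) = -0.05023

D_KL(P||Q) = 0.99400 - 0.15006 - 0.05023 = 0.79371 ≈ 0.7937 bits

D_KL(Q||P) = Σ Q(x) log₂(Q(x)/P(x))

Computing term by term:
  Q(1)·log₂(Q(1)/P(1)) = 0.3334·log₂(0.3334/0.794) = -0.41738
  Q(2)·log₂(Q(2)/P(2)) = 0.3333·log₂(0.3333/0.1961) = 0.25505
  Q(3)·log₂(Q(3)/P(3)) = 0.3333·log₂(0.3333/0.0099) = 1.69091

D_KL(Q||P) = -0.41738 + 0.25505 + 1.69091 = 1.52858 ≈ 1.5286 bits

These are NOT equal (difference: 0.7349 bits). KL divergence is asymmetric: D_KL(P||Q) ≠ D_KL(Q||P) in general.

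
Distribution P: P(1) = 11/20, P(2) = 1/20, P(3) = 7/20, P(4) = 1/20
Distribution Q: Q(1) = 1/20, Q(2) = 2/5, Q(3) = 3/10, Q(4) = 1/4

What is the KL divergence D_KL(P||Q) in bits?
1.7144 bits

D_KL(P||Q) = Σ P(x) log₂(P(x)/Q(x))

Computing term by term:
  P(1)·log₂(P(1)/Q(1)) = (11/20)·log₂((11/20)/(1/20)) = 1.90269
  P(2)·log₂(P(2)/Q(2)) = (1/20)·log₂((1/20)/(2/5)) = -0.15000
  P(3)·log₂(P(3)/Q(3)) = (7/20)·log₂((7/20)/(3/10)) = 0.07784
  P(4)·log₂(P(4)/Q(4)) = (1/20)·log₂((1/20)/(1/4)) = -0.11610

D_KL(P||Q) = 1.90269 - 0.15000 + 0.07784 - 0.11610 = 1.71443 ≈ 1.7144 bits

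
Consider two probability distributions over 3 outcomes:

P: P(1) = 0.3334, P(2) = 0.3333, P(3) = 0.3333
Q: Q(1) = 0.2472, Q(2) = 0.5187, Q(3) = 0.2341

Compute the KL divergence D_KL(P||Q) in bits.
0.1011 bits

D_KL(P||Q) = Σ P(x) log₂(P(x)/Q(x))

Computing term by term:
  P(1)·log₂(P(1)/Q(1)) = 0.3334·log₂(0.3334/0.2472) = 0.14389
  P(2)·log₂(P(2)/Q(2)) = 0.3333·log₂(0.3333/0.5187) = -0.21267
  P(3)·log₂(P(3)/Q(3)) = 0.3333·log₂(0.3333/0.2341) = 0.16988

D_KL(P||Q) = 0.14389 - 0.21267 + 0.16988 = 0.10110 ≈ 0.1011 bits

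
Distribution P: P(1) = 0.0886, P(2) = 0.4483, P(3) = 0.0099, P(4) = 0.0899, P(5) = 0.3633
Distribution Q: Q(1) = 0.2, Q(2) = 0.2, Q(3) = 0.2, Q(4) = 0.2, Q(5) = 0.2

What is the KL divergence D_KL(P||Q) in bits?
0.5842 bits

D_KL(P||Q) = Σ P(x) log₂(P(x)/Q(x))

Computing term by term:
  P(1)·log₂(P(1)/Q(1)) = 0.0886·log₂(0.0886/0.2) = -0.10407
  P(2)·log₂(P(2)/Q(2)) = 0.4483·log₂(0.4483/0.2) = 0.52203
  P(3)·log₂(P(3)/Q(3)) = 0.0099·log₂(0.0099/0.2) = -0.04293
  P(4)·log₂(P(4)/Q(4)) = 0.0899·log₂(0.0899/0.2) = -0.10371
  P(5)·log₂(P(5)/Q(5)) = 0.3633·log₂(0.3633/0.2) = 0.31286

D_KL(P||Q) = -0.10407 + 0.52203 - 0.04293 - 0.10371 + 0.31286 = 0.58418 ≈ 0.5842 bits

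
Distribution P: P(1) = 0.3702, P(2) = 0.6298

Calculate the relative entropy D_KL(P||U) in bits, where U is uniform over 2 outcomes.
0.0492 bits

U(i) = 1/2 for all i

D_KL(P||U) = Σ P(x) log₂(P(x) / (1/2))
           = Σ P(x) log₂(P(x)) + log₂(2)
           = log₂(2) - H(P)

H(P) = -Σ P(x) log₂(P(x)):
  -P(1)·log₂(P(1)) = -(0.3702)·log₂(0.3702) = 0.53073
  -P(2)·log₂(P(2)) = -(0.6298)·log₂(0.6298) = 0.42010
H(P) = 0.53073 + 0.42010 = 0.95083 bits

log₂(2) = 1.00000 bits

D_KL(P||U) = 1.00000 - 0.95083 = 0.04917 ≈ 0.0492 bits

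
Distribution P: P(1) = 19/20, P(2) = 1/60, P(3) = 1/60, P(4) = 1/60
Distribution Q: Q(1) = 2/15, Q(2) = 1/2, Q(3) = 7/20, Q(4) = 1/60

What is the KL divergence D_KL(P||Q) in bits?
2.5363 bits

D_KL(P||Q) = Σ P(x) log₂(P(x)/Q(x))

Computing term by term:
  P(1)·log₂(P(1)/Q(1)) = (19/20)·log₂((19/20)/(2/15)) = 2.69125
  P(2)·log₂(P(2)/Q(2)) = (1/60)·log₂((1/60)/(1/2)) = -0.08178
  P(3)·log₂(P(3)/Q(3)) = (1/60)·log₂((1/60)/(7/20)) = -0.07321
  P(4)·log₂(P(4)/Q(4)) = (1/60)·log₂((1/60)/(1/60)) = 0.00000

D_KL(P||Q) = 2.69125 - 0.08178 - 0.07321 + 0.00000 = 2.53626 ≈ 2.5363 bits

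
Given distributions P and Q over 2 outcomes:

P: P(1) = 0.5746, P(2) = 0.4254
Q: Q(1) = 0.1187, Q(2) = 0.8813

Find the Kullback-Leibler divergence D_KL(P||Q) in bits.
0.8603 bits

D_KL(P||Q) = Σ P(x) log₂(P(x)/Q(x))

Computing term by term:
  P(1)·log₂(P(1)/Q(1)) = 0.5746·log₂(0.5746/0.1187) = 1.30735
  P(2)·log₂(P(2)/Q(2)) = 0.4254·log₂(0.4254/0.8813) = -0.44702

D_KL(P||Q) = 1.30735 - 0.44702 = 0.86033 ≈ 0.8603 bits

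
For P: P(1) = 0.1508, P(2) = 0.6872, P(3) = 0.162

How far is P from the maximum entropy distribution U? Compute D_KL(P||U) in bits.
0.3761 bits

U(i) = 1/3 for all i

D_KL(P||U) = Σ P(x) log₂(P(x) / (1/3))
           = Σ P(x) log₂(P(x)) + log₂(3)
           = log₂(3) - H(P)

H(P) = -Σ P(x) log₂(P(x)):
  -P(1)·log₂(P(1)) = -(0.1508)·log₂(0.1508) = 0.41158
  -P(2)·log₂(P(2)) = -(0.6872)·log₂(0.6872) = 0.37191
  -P(3)·log₂(P(3)) = -(0.162)·log₂(0.162) = 0.42540
H(P) = 0.41158 + 0.37191 + 0.42540 = 1.20889 bits

log₂(3) = 1.58496 bits

D_KL(P||U) = 1.58496 - 1.20889 = 0.37607 ≈ 0.3761 bits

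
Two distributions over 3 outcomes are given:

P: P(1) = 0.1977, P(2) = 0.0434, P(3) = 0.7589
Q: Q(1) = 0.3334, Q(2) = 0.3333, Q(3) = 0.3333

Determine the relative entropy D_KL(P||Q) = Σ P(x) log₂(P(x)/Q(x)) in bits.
0.6242 bits

D_KL(P||Q) = Σ P(x) log₂(P(x)/Q(x))

Computing term by term:
  P(1)·log₂(P(1)/Q(1)) = 0.1977·log₂(0.1977/0.3334) = -0.14905
  P(2)·log₂(P(2)/Q(2)) = 0.0434·log₂(0.0434/0.3333) = -0.12764
  P(3)·log₂(P(3)/Q(3)) = 0.7589·log₂(0.7589/0.3333) = 0.90088

D_KL(P||Q) = -0.14905 - 0.12764 + 0.90088 = 0.62419 ≈ 0.6242 bits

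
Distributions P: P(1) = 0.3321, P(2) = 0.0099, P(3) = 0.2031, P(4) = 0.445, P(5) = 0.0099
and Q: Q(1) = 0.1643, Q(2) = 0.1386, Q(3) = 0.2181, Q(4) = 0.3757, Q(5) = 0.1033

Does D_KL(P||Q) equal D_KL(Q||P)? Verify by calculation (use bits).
D_KL(P||Q) = 0.3538 bits, D_KL(Q||P) = 0.6410 bits. No — D_KL(P||Q) ≠ D_KL(Q||P) for this pair.

D_KL(P||Q) = Σ P(x) log₂(P(x)/Q(x))

Computing term by term:
  P(1)·log₂(P(1)/Q(1)) = 0.3321·log₂(0.3321/0.1643) = 0.33718
  P(2)·log₂(P(2)/Q(2)) = 0.0099·log₂(0.0099/0.1386) = -0.03769
  P(3)·log₂(P(3)/Q(3)) = 0.2031·log₂(0.2031/0.2181) = -0.02088
  P(4)·log₂(P(4)/Q(4)) = 0.445·log₂(0.445/0.3757) = 0.10868
  P(5)·log₂(P(5)/Q(5)) = 0.0099·log₂(0.0099/0.1033) = -0.03349

D_KL(P||Q) = 0.33718 - 0.03769 - 0.02088 + 0.10868 - 0.03349 = 0.35380 ≈ 0.3538 bits

D_KL(Q||P) = Σ Q(x) log₂(Q(x)/P(x))

Computing term by term:
  Q(1)·log₂(Q(1)/P(1)) = 0.1643·log₂(0.1643/0.3321) = -0.16681
  Q(2)·log₂(Q(2)/P(2)) = 0.1386·log₂(0.1386/0.0099) = 0.52770
  Q(3)·log₂(Q(3)/P(3)) = 0.2181·log₂(0.2181/0.2031) = 0.02242
  Q(4)·log₂(Q(4)/P(4)) = 0.3757·log₂(0.3757/0.445) = -0.09176
  Q(5)·log₂(Q(5)/P(5)) = 0.1033·log₂(0.1033/0.0099) = 0.34949

D_KL(Q||P) = -0.16681 + 0.52770 + 0.02242 - 0.09176 + 0.34949 = 0.64104 ≈ 0.6410 bits

These are NOT equal (difference: 0.2872 bits). KL divergence is asymmetric: D_KL(P||Q) ≠ D_KL(Q||P) in general.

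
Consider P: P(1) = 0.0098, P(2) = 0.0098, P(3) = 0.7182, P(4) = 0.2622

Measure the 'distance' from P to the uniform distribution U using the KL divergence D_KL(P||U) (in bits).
1.0199 bits

U(i) = 1/4 for all i

D_KL(P||U) = Σ P(x) log₂(P(x) / (1/4))
           = Σ P(x) log₂(P(x)) + log₂(4)
           = log₂(4) - H(P)

H(P) = -Σ P(x) log₂(P(x)):
  -P(1)·log₂(P(1)) = -(0.0098)·log₂(0.0098) = 0.06540
  -P(2)·log₂(P(2)) = -(0.0098)·log₂(0.0098) = 0.06540
  -P(3)·log₂(P(3)) = -(0.7182)·log₂(0.7182) = 0.34297
  -P(4)·log₂(P(4)) = -(0.2622)·log₂(0.2622) = 0.50638
H(P) = 0.06540 + 0.06540 + 0.34297 + 0.50638 = 0.98015 bits

log₂(4) = 2.00000 bits

D_KL(P||U) = 2.00000 - 0.98015 = 1.01985 ≈ 1.0199 bits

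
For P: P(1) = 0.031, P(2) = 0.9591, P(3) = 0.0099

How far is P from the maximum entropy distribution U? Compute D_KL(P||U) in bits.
1.3059 bits

U(i) = 1/3 for all i

D_KL(P||U) = Σ P(x) log₂(P(x) / (1/3))
           = Σ P(x) log₂(P(x)) + log₂(3)
           = log₂(3) - H(P)

H(P) = -Σ P(x) log₂(P(x)):
  -P(1)·log₂(P(1)) = -(0.031)·log₂(0.031) = 0.15536
  -P(2)·log₂(P(2)) = -(0.9591)·log₂(0.9591) = 0.05778
  -P(3)·log₂(P(3)) = -(0.0099)·log₂(0.0099) = 0.06592
H(P) = 0.15536 + 0.05778 + 0.06592 = 0.27906 bits

log₂(3) = 1.58496 bits

D_KL(P||U) = 1.58496 - 0.27906 = 1.30590 ≈ 1.3059 bits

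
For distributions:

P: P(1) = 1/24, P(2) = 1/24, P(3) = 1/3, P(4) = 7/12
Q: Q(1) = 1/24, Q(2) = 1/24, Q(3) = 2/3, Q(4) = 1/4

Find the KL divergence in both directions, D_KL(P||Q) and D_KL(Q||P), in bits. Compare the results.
D_KL(P||Q) = 0.3797 bits, D_KL(Q||P) = 0.3611 bits. D_KL(P||Q) is larger than D_KL(Q||P) by 0.0186 bits; the two directions differ.

D_KL(P||Q) = Σ P(x) log₂(P(x)/Q(x))

Computing term by term:
  P(1)·log₂(P(1)/Q(1)) = (1/24)·log₂((1/24)/(1/24)) = 0.00000
  P(2)·log₂(P(2)/Q(2)) = (1/24)·log₂((1/24)/(1/24)) = 0.00000
  P(3)·log₂(P(3)/Q(3)) = (1/3)·log₂((1/3)/(2/3)) = -0.33333
  P(4)·log₂(P(4)/Q(4)) = (7/12)·log₂((7/12)/(1/4)) = 0.71306

D_KL(P||Q) = 0.00000 + 0.00000 - 0.33333 + 0.71306 = 0.37973 ≈ 0.3797 bits

D_KL(Q||P) = Σ Q(x) log₂(Q(x)/P(x))

Computing term by term:
  Q(1)·log₂(Q(1)/P(1)) = (1/24)·log₂((1/24)/(1/24)) = 0.00000
  Q(2)·log₂(Q(2)/P(2)) = (1/24)·log₂((1/24)/(1/24)) = 0.00000
  Q(3)·log₂(Q(3)/P(3)) = (2/3)·log₂((2/3)/(1/3)) = 0.66667
  Q(4)·log₂(Q(4)/P(4)) = (1/4)·log₂((1/4)/(7/12)) = -0.30560

D_KL(Q||P) = 0.00000 + 0.00000 + 0.66667 - 0.30560 = 0.36107 ≈ 0.3611 bits

These are NOT equal (difference: 0.0186 bits). KL divergence is asymmetric: D_KL(P||Q) ≠ D_KL(Q||P) in general.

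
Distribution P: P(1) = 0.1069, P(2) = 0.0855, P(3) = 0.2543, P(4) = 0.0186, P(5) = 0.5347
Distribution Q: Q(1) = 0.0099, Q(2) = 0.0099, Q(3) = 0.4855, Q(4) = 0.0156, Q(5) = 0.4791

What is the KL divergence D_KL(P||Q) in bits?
0.4851 bits

D_KL(P||Q) = Σ P(x) log₂(P(x)/Q(x))

Computing term by term:
  P(1)·log₂(P(1)/Q(1)) = 0.1069·log₂(0.1069/0.0099) = 0.36695
  P(2)·log₂(P(2)/Q(2)) = 0.0855·log₂(0.0855/0.0099) = 0.26594
  P(3)·log₂(P(3)/Q(3)) = 0.2543·log₂(0.2543/0.4855) = -0.23725
  P(4)·log₂(P(4)/Q(4)) = 0.0186·log₂(0.0186/0.0156) = 0.00472
  P(5)·log₂(P(5)/Q(5)) = 0.5347·log₂(0.5347/0.4791) = 0.08470

D_KL(P||Q) = 0.36695 + 0.26594 - 0.23725 + 0.00472 + 0.08470 = 0.48506 ≈ 0.4851 bits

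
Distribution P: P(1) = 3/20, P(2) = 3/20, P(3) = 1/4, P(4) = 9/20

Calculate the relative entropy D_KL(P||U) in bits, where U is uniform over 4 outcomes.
0.1605 bits

U(i) = 1/4 for all i

D_KL(P||U) = Σ P(x) log₂(P(x) / (1/4))
           = Σ P(x) log₂(P(x)) + log₂(4)
           = log₂(4) - H(P)

H(P) = -Σ P(x) log₂(P(x)):
  -P(1)·log₂(P(1)) = -(3/20)·log₂(3/20) = 0.41054
  -P(2)·log₂(P(2)) = -(3/20)·log₂(3/20) = 0.41054
  -P(3)·log₂(P(3)) = -(1/4)·log₂(1/4) = 0.50000
  -P(4)·log₂(P(4)) = -(9/20)·log₂(9/20) = 0.51840
H(P) = 0.41054 + 0.41054 + 0.50000 + 0.51840 = 1.83948 bits

log₂(4) = 2.00000 bits

D_KL(P||U) = 2.00000 - 1.83948 = 0.16052 ≈ 0.1605 bits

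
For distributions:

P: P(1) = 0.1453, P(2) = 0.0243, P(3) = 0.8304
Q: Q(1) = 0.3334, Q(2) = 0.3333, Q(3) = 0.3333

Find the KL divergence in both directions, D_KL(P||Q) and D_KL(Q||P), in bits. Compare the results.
D_KL(P||Q) = 0.8277 bits, D_KL(Q||P) = 1.2197 bits. D_KL(Q||P) is larger than D_KL(P||Q) by 0.3920 bits; the two directions differ.

D_KL(P||Q) = Σ P(x) log₂(P(x)/Q(x))

Computing term by term:
  P(1)·log₂(P(1)/Q(1)) = 0.1453·log₂(0.1453/0.3334) = -0.17410
  P(2)·log₂(P(2)/Q(2)) = 0.0243·log₂(0.0243/0.3333) = -0.09180
  P(3)·log₂(P(3)/Q(3)) = 0.8304·log₂(0.8304/0.3333) = 1.09362

D_KL(P||Q) = -0.17410 - 0.09180 + 1.09362 = 0.82772 ≈ 0.8277 bits

D_KL(Q||P) = Σ Q(x) log₂(Q(x)/P(x))

Computing term by term:
  Q(1)·log₂(Q(1)/P(1)) = 0.3334·log₂(0.3334/0.1453) = 0.39949
  Q(2)·log₂(Q(2)/P(2)) = 0.3333·log₂(0.3333/0.0243) = 1.25914
  Q(3)·log₂(Q(3)/P(3)) = 0.3333·log₂(0.3333/0.8304) = -0.43895

D_KL(Q||P) = 0.39949 + 1.25914 - 0.43895 = 1.21968 ≈ 1.2197 bits

These are NOT equal (difference: 0.3920 bits). KL divergence is asymmetric: D_KL(P||Q) ≠ D_KL(Q||P) in general.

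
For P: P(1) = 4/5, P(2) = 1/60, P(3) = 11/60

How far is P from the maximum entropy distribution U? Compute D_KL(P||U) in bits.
0.7803 bits

U(i) = 1/3 for all i

D_KL(P||U) = Σ P(x) log₂(P(x) / (1/3))
           = Σ P(x) log₂(P(x)) + log₂(3)
           = log₂(3) - H(P)

H(P) = -Σ P(x) log₂(P(x)):
  -P(1)·log₂(P(1)) = -(4/5)·log₂(4/5) = 0.25754
  -P(2)·log₂(P(2)) = -(1/60)·log₂(1/60) = 0.09845
  -P(3)·log₂(P(3)) = -(11/60)·log₂(11/60) = 0.44870
H(P) = 0.25754 + 0.09845 + 0.44870 = 0.80469 bits

log₂(3) = 1.58496 bits

D_KL(P||U) = 1.58496 - 0.80469 = 0.78027 ≈ 0.7803 bits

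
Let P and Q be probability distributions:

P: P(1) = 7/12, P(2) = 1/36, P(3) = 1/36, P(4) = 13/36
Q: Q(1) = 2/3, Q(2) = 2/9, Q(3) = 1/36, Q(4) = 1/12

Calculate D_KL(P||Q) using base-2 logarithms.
0.5682 bits

D_KL(P||Q) = Σ P(x) log₂(P(x)/Q(x))

Computing term by term:
  P(1)·log₂(P(1)/Q(1)) = (7/12)·log₂((7/12)/(2/3)) = -0.11238
  P(2)·log₂(P(2)/Q(2)) = (1/36)·log₂((1/36)/(2/9)) = -0.08333
  P(3)·log₂(P(3)/Q(3)) = (1/36)·log₂((1/36)/(1/36)) = 0.00000
  P(4)·log₂(P(4)/Q(4)) = (13/36)·log₂((13/36)/(1/12)) = 0.76392

D_KL(P||Q) = -0.11238 - 0.08333 + 0.00000 + 0.76392 = 0.56821 ≈ 0.5682 bits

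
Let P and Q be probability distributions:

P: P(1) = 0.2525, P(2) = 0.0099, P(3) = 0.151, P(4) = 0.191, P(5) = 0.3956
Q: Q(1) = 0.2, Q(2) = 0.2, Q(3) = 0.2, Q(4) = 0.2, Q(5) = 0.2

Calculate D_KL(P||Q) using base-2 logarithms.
0.3574 bits

D_KL(P||Q) = Σ P(x) log₂(P(x)/Q(x))

Computing term by term:
  P(1)·log₂(P(1)/Q(1)) = 0.2525·log₂(0.2525/0.2) = 0.08491
  P(2)·log₂(P(2)/Q(2)) = 0.0099·log₂(0.0099/0.2) = -0.04293
  P(3)·log₂(P(3)/Q(3)) = 0.151·log₂(0.151/0.2) = -0.06122
  P(4)·log₂(P(4)/Q(4)) = 0.191·log₂(0.191/0.2) = -0.01269
  P(5)·log₂(P(5)/Q(5)) = 0.3956·log₂(0.3956/0.2) = 0.38929

D_KL(P||Q) = 0.08491 - 0.04293 - 0.06122 - 0.01269 + 0.38929 = 0.35736 ≈ 0.3574 bits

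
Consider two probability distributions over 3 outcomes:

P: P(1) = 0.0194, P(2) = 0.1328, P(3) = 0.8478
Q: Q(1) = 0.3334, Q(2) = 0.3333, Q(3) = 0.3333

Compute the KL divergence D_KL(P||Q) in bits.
0.8860 bits

D_KL(P||Q) = Σ P(x) log₂(P(x)/Q(x))

Computing term by term:
  P(1)·log₂(P(1)/Q(1)) = 0.0194·log₂(0.0194/0.3334) = -0.07960
  P(2)·log₂(P(2)/Q(2)) = 0.1328·log₂(0.1328/0.3333) = -0.17630
  P(3)·log₂(P(3)/Q(3)) = 0.8478·log₂(0.8478/0.3333) = 1.14190

D_KL(P||Q) = -0.07960 - 0.17630 + 1.14190 = 0.88600 ≈ 0.8860 bits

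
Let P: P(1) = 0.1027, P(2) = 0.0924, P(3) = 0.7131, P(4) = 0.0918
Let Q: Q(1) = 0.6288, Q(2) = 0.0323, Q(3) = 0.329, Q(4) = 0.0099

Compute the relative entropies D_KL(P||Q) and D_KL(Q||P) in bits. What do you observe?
D_KL(P||Q) = 0.9624 bits, D_KL(Q||P) = 1.1958 bits. The two directions give different values (D_KL(Q||P) exceeds D_KL(P||Q) by 0.2334 bits): KL divergence is asymmetric.

D_KL(P||Q) = Σ P(x) log₂(P(x)/Q(x))

Computing term by term:
  P(1)·log₂(P(1)/Q(1)) = 0.1027·log₂(0.1027/0.6288) = -0.26847
  P(2)·log₂(P(2)/Q(2)) = 0.0924·log₂(0.0924/0.0323) = 0.14011
  P(3)·log₂(P(3)/Q(3)) = 0.7131·log₂(0.7131/0.329) = 0.79583
  P(4)·log₂(P(4)/Q(4)) = 0.0918·log₂(0.0918/0.0099) = 0.29495

D_KL(P||Q) = -0.26847 + 0.14011 + 0.79583 + 0.29495 = 0.96242 ≈ 0.9624 bits

D_KL(Q||P) = Σ Q(x) log₂(Q(x)/P(x))

Computing term by term:
  Q(1)·log₂(Q(1)/P(1)) = 0.6288·log₂(0.6288/0.1027) = 1.64379
  Q(2)·log₂(Q(2)/P(2)) = 0.0323·log₂(0.0323/0.0924) = -0.04898
  Q(3)·log₂(Q(3)/P(3)) = 0.329·log₂(0.329/0.7131) = -0.36717
  Q(4)·log₂(Q(4)/P(4)) = 0.0099·log₂(0.0099/0.0918) = -0.03181

D_KL(Q||P) = 1.64379 - 0.04898 - 0.36717 - 0.03181 = 1.19583 ≈ 1.1958 bits

These are NOT equal (difference: 0.2334 bits). KL divergence is asymmetric: D_KL(P||Q) ≠ D_KL(Q||P) in general.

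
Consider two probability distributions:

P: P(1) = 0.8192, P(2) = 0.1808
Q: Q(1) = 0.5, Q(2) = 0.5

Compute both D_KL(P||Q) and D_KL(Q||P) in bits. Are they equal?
D_KL(P||Q) = 0.3182 bits, D_KL(Q||P) = 0.3776 bits. No, they are not equal.

D_KL(P||Q) = Σ P(x) log₂(P(x)/Q(x))

Computing term by term:
  P(1)·log₂(P(1)/Q(1)) = 0.8192·log₂(0.8192/0.5) = 0.58351
  P(2)·log₂(P(2)/Q(2)) = 0.1808·log₂(0.1808/0.5) = -0.26533

D_KL(P||Q) = 0.58351 - 0.26533 = 0.31818 ≈ 0.3182 bits

D_KL(Q||P) = Σ Q(x) log₂(Q(x)/P(x))

Computing term by term:
  Q(1)·log₂(Q(1)/P(1)) = 0.5·log₂(0.5/0.8192) = -0.35614
  Q(2)·log₂(Q(2)/P(2)) = 0.5·log₂(0.5/0.1808) = 0.73377

D_KL(Q||P) = -0.35614 + 0.73377 = 0.37763 ≈ 0.3776 bits

These are NOT equal (difference: 0.0594 bits). KL divergence is asymmetric: D_KL(P||Q) ≠ D_KL(Q||P) in general.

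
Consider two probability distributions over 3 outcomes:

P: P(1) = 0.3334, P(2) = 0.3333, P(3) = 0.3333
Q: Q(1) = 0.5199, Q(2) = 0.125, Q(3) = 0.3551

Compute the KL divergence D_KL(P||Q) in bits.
0.2274 bits

D_KL(P||Q) = Σ P(x) log₂(P(x)/Q(x))

Computing term by term:
  P(1)·log₂(P(1)/Q(1)) = 0.3334·log₂(0.3334/0.5199) = -0.21370
  P(2)·log₂(P(2)/Q(2)) = 0.3333·log₂(0.3333/0.125) = 0.47158
  P(3)·log₂(P(3)/Q(3)) = 0.3333·log₂(0.3333/0.3551) = -0.03046

D_KL(P||Q) = -0.21370 + 0.47158 - 0.03046 = 0.22742 ≈ 0.2274 bits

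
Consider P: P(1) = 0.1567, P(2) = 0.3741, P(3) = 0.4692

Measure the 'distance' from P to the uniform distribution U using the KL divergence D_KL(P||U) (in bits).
0.1231 bits

U(i) = 1/3 for all i

D_KL(P||U) = Σ P(x) log₂(P(x) / (1/3))
           = Σ P(x) log₂(P(x)) + log₂(3)
           = log₂(3) - H(P)

H(P) = -Σ P(x) log₂(P(x)):
  -P(1)·log₂(P(1)) = -(0.1567)·log₂(0.1567) = 0.41900
  -P(2)·log₂(P(2)) = -(0.3741)·log₂(0.3741) = 0.53066
  -P(3)·log₂(P(3)) = -(0.4692)·log₂(0.4692) = 0.51224
H(P) = 0.41900 + 0.53066 + 0.51224 = 1.46190 bits

log₂(3) = 1.58496 bits

D_KL(P||U) = 1.58496 - 1.46190 = 0.12306 ≈ 0.1231 bits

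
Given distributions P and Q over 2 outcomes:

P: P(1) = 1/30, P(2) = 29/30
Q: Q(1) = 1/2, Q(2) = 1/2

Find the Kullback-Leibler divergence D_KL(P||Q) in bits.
0.7892 bits

D_KL(P||Q) = Σ P(x) log₂(P(x)/Q(x))

Computing term by term:
  P(1)·log₂(P(1)/Q(1)) = (1/30)·log₂((1/30)/(1/2)) = -0.13023
  P(2)·log₂(P(2)/Q(2)) = (29/30)·log₂((29/30)/(1/2)) = 0.91939

D_KL(P||Q) = -0.13023 + 0.91939 = 0.78916 ≈ 0.7892 bits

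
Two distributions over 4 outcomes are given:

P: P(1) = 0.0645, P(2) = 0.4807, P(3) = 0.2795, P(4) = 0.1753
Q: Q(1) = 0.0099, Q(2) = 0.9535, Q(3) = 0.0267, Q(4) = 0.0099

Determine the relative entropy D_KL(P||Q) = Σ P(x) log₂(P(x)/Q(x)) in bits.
1.3732 bits

D_KL(P||Q) = Σ P(x) log₂(P(x)/Q(x))

Computing term by term:
  P(1)·log₂(P(1)/Q(1)) = 0.0645·log₂(0.0645/0.0099) = 0.17440
  P(2)·log₂(P(2)/Q(2)) = 0.4807·log₂(0.4807/0.9535) = -0.47498
  P(3)·log₂(P(3)/Q(3)) = 0.2795·log₂(0.2795/0.0267) = 0.94693
  P(4)·log₂(P(4)/Q(4)) = 0.1753·log₂(0.1753/0.0099) = 0.72684

D_KL(P||Q) = 0.17440 - 0.47498 + 0.94693 + 0.72684 = 1.37319 ≈ 1.3732 bits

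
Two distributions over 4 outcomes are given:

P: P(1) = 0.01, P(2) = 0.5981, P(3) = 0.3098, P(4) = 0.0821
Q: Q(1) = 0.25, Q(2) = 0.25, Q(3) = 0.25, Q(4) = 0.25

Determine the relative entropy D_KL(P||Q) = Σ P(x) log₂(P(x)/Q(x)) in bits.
0.6702 bits

D_KL(P||Q) = Σ P(x) log₂(P(x)/Q(x))

Computing term by term:
  P(1)·log₂(P(1)/Q(1)) = 0.01·log₂(0.01/0.25) = -0.04644
  P(2)·log₂(P(2)/Q(2)) = 0.5981·log₂(0.5981/0.25) = 0.75268
  P(3)·log₂(P(3)/Q(3)) = 0.3098·log₂(0.3098/0.25) = 0.09585
  P(4)·log₂(P(4)/Q(4)) = 0.0821·log₂(0.0821/0.25) = -0.13189

D_KL(P||Q) = -0.04644 + 0.75268 + 0.09585 - 0.13189 = 0.67020 ≈ 0.6702 bits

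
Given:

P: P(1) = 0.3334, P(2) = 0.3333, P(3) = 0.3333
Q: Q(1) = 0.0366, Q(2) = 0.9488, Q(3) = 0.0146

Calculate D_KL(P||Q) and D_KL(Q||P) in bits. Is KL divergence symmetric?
D_KL(P||Q) = 2.0637 bits, D_KL(Q||P) = 1.2495 bits. No, KL divergence is not symmetric.

D_KL(P||Q) = Σ P(x) log₂(P(x)/Q(x))

Computing term by term:
  P(1)·log₂(P(1)/Q(1)) = 0.3334·log₂(0.3334/0.0366) = 1.06266
  P(2)·log₂(P(2)/Q(2)) = 0.3333·log₂(0.3333/0.9488) = -0.50304
  P(3)·log₂(P(3)/Q(3)) = 0.3333·log₂(0.3333/0.0146) = 1.50411

D_KL(P||Q) = 1.06266 - 0.50304 + 1.50411 = 2.06373 ≈ 2.0637 bits

D_KL(Q||P) = Σ Q(x) log₂(Q(x)/P(x))

Computing term by term:
  Q(1)·log₂(Q(1)/P(1)) = 0.0366·log₂(0.0366/0.3334) = -0.11666
  Q(2)·log₂(Q(2)/P(2)) = 0.9488·log₂(0.9488/0.3333) = 1.43201
  Q(3)·log₂(Q(3)/P(3)) = 0.0146·log₂(0.0146/0.3333) = -0.06589

D_KL(Q||P) = -0.11666 + 1.43201 - 0.06589 = 1.24946 ≈ 1.2495 bits

These are NOT equal (difference: 0.8142 bits). KL divergence is asymmetric: D_KL(P||Q) ≠ D_KL(Q||P) in general.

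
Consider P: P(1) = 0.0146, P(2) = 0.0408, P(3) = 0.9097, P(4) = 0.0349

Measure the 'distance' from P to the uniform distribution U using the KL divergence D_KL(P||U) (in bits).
1.4295 bits

U(i) = 1/4 for all i

D_KL(P||U) = Σ P(x) log₂(P(x) / (1/4))
           = Σ P(x) log₂(P(x)) + log₂(4)
           = log₂(4) - H(P)

H(P) = -Σ P(x) log₂(P(x)):
  -P(1)·log₂(P(1)) = -(0.0146)·log₂(0.0146) = 0.08903
  -P(2)·log₂(P(2)) = -(0.0408)·log₂(0.0408) = 0.18830
  -P(3)·log₂(P(3)) = -(0.9097)·log₂(0.9097) = 0.12421
  -P(4)·log₂(P(4)) = -(0.0349)·log₂(0.0349) = 0.16894
H(P) = 0.08903 + 0.18830 + 0.12421 + 0.16894 = 0.57048 bits

log₂(4) = 2.00000 bits

D_KL(P||U) = 2.00000 - 0.57048 = 1.42952 ≈ 1.4295 bits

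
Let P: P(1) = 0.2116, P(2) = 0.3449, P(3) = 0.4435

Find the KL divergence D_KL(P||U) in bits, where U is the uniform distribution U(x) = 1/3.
0.0610 bits

U(i) = 1/3 for all i

D_KL(P||U) = Σ P(x) log₂(P(x) / (1/3))
           = Σ P(x) log₂(P(x)) + log₂(3)
           = log₂(3) - H(P)

H(P) = -Σ P(x) log₂(P(x)):
  -P(1)·log₂(P(1)) = -(0.2116)·log₂(0.2116) = 0.47411
  -P(2)·log₂(P(2)) = -(0.3449)·log₂(0.3449) = 0.52968
  -P(3)·log₂(P(3)) = -(0.4435)·log₂(0.4435) = 0.52022
H(P) = 0.47411 + 0.52968 + 0.52022 = 1.52401 bits

log₂(3) = 1.58496 bits

D_KL(P||U) = 1.58496 - 1.52401 = 0.06095 ≈ 0.0610 bits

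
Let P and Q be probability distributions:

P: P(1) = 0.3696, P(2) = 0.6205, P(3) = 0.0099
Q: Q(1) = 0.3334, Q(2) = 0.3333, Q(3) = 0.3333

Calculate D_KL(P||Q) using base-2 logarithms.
0.5611 bits

D_KL(P||Q) = Σ P(x) log₂(P(x)/Q(x))

Computing term by term:
  P(1)·log₂(P(1)/Q(1)) = 0.3696·log₂(0.3696/0.3334) = 0.05496
  P(2)·log₂(P(2)/Q(2)) = 0.6205·log₂(0.6205/0.3333) = 0.55635
  P(3)·log₂(P(3)/Q(3)) = 0.0099·log₂(0.0099/0.3333) = -0.05023

D_KL(P||Q) = 0.05496 + 0.55635 - 0.05023 = 0.56108 ≈ 0.5611 bits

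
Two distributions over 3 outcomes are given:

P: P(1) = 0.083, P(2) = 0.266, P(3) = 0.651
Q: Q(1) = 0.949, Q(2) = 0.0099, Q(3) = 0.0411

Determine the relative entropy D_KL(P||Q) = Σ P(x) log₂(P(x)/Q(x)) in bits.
3.5657 bits

D_KL(P||Q) = Σ P(x) log₂(P(x)/Q(x))

Computing term by term:
  P(1)·log₂(P(1)/Q(1)) = 0.083·log₂(0.083/0.949) = -0.29176
  P(2)·log₂(P(2)/Q(2)) = 0.266·log₂(0.266/0.0099) = 1.26293
  P(3)·log₂(P(3)/Q(3)) = 0.651·log₂(0.651/0.0411) = 2.59453

D_KL(P||Q) = -0.29176 + 1.26293 + 2.59453 = 3.56570 ≈ 3.5657 bits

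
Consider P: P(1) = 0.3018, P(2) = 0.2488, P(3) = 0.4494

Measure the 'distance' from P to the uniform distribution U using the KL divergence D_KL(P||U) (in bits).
0.0454 bits

U(i) = 1/3 for all i

D_KL(P||U) = Σ P(x) log₂(P(x) / (1/3))
           = Σ P(x) log₂(P(x)) + log₂(3)
           = log₂(3) - H(P)

H(P) = -Σ P(x) log₂(P(x)):
  -P(1)·log₂(P(1)) = -(0.3018)·log₂(0.3018) = 0.52161
  -P(2)·log₂(P(2)) = -(0.2488)·log₂(0.2488) = 0.49933
  -P(3)·log₂(P(3)) = -(0.4494)·log₂(0.4494) = 0.51858
H(P) = 0.52161 + 0.49933 + 0.51858 = 1.53952 bits

log₂(3) = 1.58496 bits

D_KL(P||U) = 1.58496 - 1.53952 = 0.04544 ≈ 0.0454 bits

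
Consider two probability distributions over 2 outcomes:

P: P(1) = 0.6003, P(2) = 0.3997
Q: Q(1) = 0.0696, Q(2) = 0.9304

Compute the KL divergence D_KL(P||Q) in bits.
1.3788 bits

D_KL(P||Q) = Σ P(x) log₂(P(x)/Q(x))

Computing term by term:
  P(1)·log₂(P(1)/Q(1)) = 0.6003·log₂(0.6003/0.0696) = 1.86605
  P(2)·log₂(P(2)/Q(2)) = 0.3997·log₂(0.3997/0.9304) = -0.48721

D_KL(P||Q) = 1.86605 - 0.48721 = 1.37884 ≈ 1.3788 bits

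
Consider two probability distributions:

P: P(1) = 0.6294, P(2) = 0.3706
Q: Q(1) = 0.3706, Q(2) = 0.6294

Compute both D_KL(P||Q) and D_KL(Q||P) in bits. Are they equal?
D_KL(P||Q) = 0.1978 bits, D_KL(Q||P) = 0.1978 bits. Yes, in this case they are equal (although KL divergence is not symmetric in general).

D_KL(P||Q) = Σ P(x) log₂(P(x)/Q(x))

Computing term by term:
  P(1)·log₂(P(1)/Q(1)) = 0.6294·log₂(0.6294/0.3706) = 0.48093
  P(2)·log₂(P(2)/Q(2)) = 0.3706·log₂(0.3706/0.6294) = -0.28318

D_KL(P||Q) = 0.48093 - 0.28318 = 0.19775 ≈ 0.1978 bits

D_KL(Q||P) = Σ Q(x) log₂(Q(x)/P(x))

Computing term by term:
  Q(1)·log₂(Q(1)/P(1)) = 0.3706·log₂(0.3706/0.6294) = -0.28318
  Q(2)·log₂(Q(2)/P(2)) = 0.6294·log₂(0.6294/0.3706) = 0.48093

D_KL(Q||P) = -0.28318 + 0.48093 = 0.19775 ≈ 0.1978 bits

These ARE equal here. Q is P with outcomes relabeled (Q(1) = P(2), Q(2) = P(1)) by a relabeling that is its own inverse, so the two sums contain exactly the same terms in a different order. This is a special case — KL divergence is not symmetric in general: D_KL(P||Q) ≠ D_KL(Q||P) for most P, Q.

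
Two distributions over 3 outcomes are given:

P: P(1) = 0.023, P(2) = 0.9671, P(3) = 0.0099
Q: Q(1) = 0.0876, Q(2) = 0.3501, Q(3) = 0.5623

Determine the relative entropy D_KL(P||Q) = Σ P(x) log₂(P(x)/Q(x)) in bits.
1.3156 bits

D_KL(P||Q) = Σ P(x) log₂(P(x)/Q(x))

Computing term by term:
  P(1)·log₂(P(1)/Q(1)) = 0.023·log₂(0.023/0.0876) = -0.04437
  P(2)·log₂(P(2)/Q(2)) = 0.9671·log₂(0.9671/0.3501) = 1.41767
  P(3)·log₂(P(3)/Q(3)) = 0.0099·log₂(0.0099/0.5623) = -0.05769

D_KL(P||Q) = -0.04437 + 1.41767 - 0.05769 = 1.31561 ≈ 1.3156 bits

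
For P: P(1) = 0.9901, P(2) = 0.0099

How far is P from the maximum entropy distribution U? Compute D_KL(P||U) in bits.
0.9199 bits

U(i) = 1/2 for all i

D_KL(P||U) = Σ P(x) log₂(P(x) / (1/2))
           = Σ P(x) log₂(P(x)) + log₂(2)
           = log₂(2) - H(P)

H(P) = -Σ P(x) log₂(P(x)):
  -P(1)·log₂(P(1)) = -(0.9901)·log₂(0.9901) = 0.01421
  -P(2)·log₂(P(2)) = -(0.0099)·log₂(0.0099) = 0.06592
H(P) = 0.01421 + 0.06592 = 0.08013 bits

log₂(2) = 1.00000 bits

D_KL(P||U) = 1.00000 - 0.08013 = 0.91987 ≈ 0.9199 bits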